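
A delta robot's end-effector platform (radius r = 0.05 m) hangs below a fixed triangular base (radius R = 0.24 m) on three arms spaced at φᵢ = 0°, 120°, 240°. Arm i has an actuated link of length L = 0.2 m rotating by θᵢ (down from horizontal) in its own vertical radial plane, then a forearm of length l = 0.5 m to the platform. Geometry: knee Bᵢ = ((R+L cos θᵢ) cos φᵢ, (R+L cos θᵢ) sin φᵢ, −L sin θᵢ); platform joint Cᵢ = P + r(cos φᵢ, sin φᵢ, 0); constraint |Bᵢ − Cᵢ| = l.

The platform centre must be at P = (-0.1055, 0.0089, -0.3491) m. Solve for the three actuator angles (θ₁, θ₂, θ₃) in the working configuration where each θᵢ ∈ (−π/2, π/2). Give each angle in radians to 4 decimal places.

θ₁ = 0.6984, θ₂ = -0.0873, θ₃ = 0.0003

φ1=0.0° → target in arm frame (-0.1055, 0.0089)
  A=0.2955, B=-0.3491, C=(l²−L²−A²−y'²−z²)/(2L)=0.0018
  γ=atan2(-0.3491,0.2955)=-0.8684;  ψ=arccos(0.0040)=1.5668;  θ1=γ+ψ≈0.6984
φ2=120.0° → target in arm frame (0.0605, 0.0869)
  e−x'=0.1295;  (l²−L²−(e−x')²−y'²−z²)/2L = 0.1595
  θ2 = atan2(B,A) + arccos(C/0.3724) = -0.0873
φ3=240.0° → target in arm frame (0.0450, -0.0958)
  A cos θ + B sin θ = C:  0.1450·cos θ + -0.3491·sin θ = 0.1448
  γ=atan2(-0.3491,0.1450)=-1.1772;  ψ=arccos(0.3832)=1.1776;  θ3=γ+ψ≈0.0003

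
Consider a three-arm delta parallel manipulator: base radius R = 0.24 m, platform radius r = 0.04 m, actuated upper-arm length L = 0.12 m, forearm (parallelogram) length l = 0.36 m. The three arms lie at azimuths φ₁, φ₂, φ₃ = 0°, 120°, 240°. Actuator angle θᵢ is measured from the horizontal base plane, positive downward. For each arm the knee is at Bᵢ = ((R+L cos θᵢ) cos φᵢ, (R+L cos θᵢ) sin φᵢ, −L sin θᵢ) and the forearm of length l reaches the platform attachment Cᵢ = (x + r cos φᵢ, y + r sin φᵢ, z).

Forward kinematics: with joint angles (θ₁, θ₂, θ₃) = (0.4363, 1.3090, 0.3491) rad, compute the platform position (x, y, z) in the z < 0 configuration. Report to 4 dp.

O1 = (0.3088·cos0.0°, 0.3088·sin0.0°, -0.0507) = (0.3088, 0.0000, -0.0507)
arm 2 at φ=120.0°: ρ2 = 0.2311;  O2 = (-0.1155, 0.2001, -0.1159)
arm 3 at φ=240.0°: ρ3 = 0.3128;  O3 = (-0.1564, -0.2709, -0.0410)
subtract pairs → two planes through P
plane₁₂: -0.8486x+0.4002y+-0.1304z = -0.0311
det = 0.8320;  x = 0.0195+-0.0756z,  y = -0.0364+0.1655z
sphere 1 gives Az²+Bz+C=0 with A=1.0331, B=0.1331, C=-0.0420;  B²−4AC=0.1913;  roots -0.2761, 0.1473;  negative root z = -0.2761
x = 0.0403, y = -0.0821

(0.0403, -0.0821, -0.2761)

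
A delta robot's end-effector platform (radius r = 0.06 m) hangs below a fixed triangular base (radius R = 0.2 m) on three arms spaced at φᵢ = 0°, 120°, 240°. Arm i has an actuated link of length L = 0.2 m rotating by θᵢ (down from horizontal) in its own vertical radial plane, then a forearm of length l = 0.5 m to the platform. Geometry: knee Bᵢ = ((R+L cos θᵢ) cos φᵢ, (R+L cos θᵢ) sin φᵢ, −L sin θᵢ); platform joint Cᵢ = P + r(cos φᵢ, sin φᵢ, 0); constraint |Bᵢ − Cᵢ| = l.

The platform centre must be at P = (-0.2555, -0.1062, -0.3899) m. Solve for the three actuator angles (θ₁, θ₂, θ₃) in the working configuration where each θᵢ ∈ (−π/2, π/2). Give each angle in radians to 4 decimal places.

arm 1 (φ=0.0°): x'=-0.2555, y'=-0.1062
  A=0.3955, B=-0.3899, C=(l²−L²−A²−y'²−z²)/(2L)=-0.2743
  θ1 = atan2(B,A) + arccos(C/0.5554) = 1.3091
arm 2 (φ=120.0°): x'=0.0358, y'=0.2744
  A=0.1042, B=-0.3899, C=(l²−L²−A²−y'²−z²)/(2L)=-0.0704
  √(A²+B²)=0.4036;  θ2 = -1.3096+1.7461 ≈ 0.4365
φ3=240.0° → target in arm frame (0.2197, -0.1682)
  e−x'=-0.0797;  (l²−L²−(e−x')²−y'²−z²)/2L = 0.0584
  √(A²+B²)=0.3980;  θ3 = -1.7725+1.4236 ≈ -0.3488

θ₁ = 1.3091, θ₂ = 0.4365, θ₃ = -0.3488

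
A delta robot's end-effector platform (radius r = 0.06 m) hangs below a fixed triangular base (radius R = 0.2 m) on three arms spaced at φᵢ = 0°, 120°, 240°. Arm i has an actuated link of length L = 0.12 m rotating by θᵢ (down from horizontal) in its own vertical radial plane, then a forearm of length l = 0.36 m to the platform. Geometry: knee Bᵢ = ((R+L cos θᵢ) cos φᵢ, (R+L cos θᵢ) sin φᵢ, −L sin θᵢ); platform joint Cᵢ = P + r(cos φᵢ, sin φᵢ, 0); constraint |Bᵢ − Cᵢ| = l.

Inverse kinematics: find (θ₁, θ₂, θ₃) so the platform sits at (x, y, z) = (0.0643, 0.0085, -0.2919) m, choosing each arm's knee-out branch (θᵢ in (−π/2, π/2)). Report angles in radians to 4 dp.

φ1=0.0° → target in arm frame (0.0643, 0.0085)
  e−x'=0.0757;  (l²−L²−(e−x')²−y'²−z²)/2L = 0.1008
  θ1 = atan2(B,A) + arccos(C/0.3016) = -0.0871
φ2=120.0° → target in arm frame (-0.0248, -0.0599)
  A cos θ + B sin θ = C:  0.1648·cos θ + -0.2919·sin θ = -0.0031
  γ=atan2(-0.2919,0.1648)=-1.0569;  ψ=arccos(-0.0094)=1.5802;  θ2=γ+ψ≈0.5233
arm 3 (φ=240.0°): x'=-0.0395, y'=0.0514
  A=0.1795, B=-0.2919, C=(l²−L²−A²−y'²−z²)/(2L)=-0.0203
  √(A²+B²)=0.3427;  θ3 = -1.0194+1.6301 ≈ 0.6107

θ₁ = -0.0871, θ₂ = 0.5233, θ₃ = 0.6107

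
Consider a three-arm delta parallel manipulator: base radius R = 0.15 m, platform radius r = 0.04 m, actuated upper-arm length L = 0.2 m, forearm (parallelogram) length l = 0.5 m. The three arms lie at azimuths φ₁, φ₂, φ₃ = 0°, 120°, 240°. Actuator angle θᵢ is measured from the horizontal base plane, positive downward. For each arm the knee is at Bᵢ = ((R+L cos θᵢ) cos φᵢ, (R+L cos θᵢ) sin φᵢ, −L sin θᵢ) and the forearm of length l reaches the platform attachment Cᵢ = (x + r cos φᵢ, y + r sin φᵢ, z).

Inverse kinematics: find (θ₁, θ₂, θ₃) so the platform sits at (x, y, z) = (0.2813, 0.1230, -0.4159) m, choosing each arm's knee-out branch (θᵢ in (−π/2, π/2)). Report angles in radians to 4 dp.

θ₁ = -0.3493, θ₂ = 0.7852, θ₃ = 1.3090

arm 1 (φ=0.0°): x'=0.2813, y'=0.1230
  e−x'=-0.1713;  (l²−L²−(e−x')²−y'²−z²)/2L = -0.0186
  γ=atan2(-0.4159,-0.1713)=-1.9615;  ψ=arccos(-0.0414)=1.6122;  θ1=γ+ψ≈-0.3493
rotate P by −φ2: (-0.0341, -0.3051, -0.4159)
  A=0.1441, B=-0.4159, C=(l²−L²−A²−y'²−z²)/(2L)=-0.1921
  √(A²+B²)=0.4402;  θ2 = -1.2372+2.0224 ≈ 0.7852
φ3=240.0° → target in arm frame (-0.2472, 0.1821)
  A=0.3572, B=-0.4159, C=(l²−L²−A²−y'²−z²)/(2L)=-0.3093
  √(A²+B²)=0.5482;  θ3 = -0.8612+2.1702 ≈ 1.3090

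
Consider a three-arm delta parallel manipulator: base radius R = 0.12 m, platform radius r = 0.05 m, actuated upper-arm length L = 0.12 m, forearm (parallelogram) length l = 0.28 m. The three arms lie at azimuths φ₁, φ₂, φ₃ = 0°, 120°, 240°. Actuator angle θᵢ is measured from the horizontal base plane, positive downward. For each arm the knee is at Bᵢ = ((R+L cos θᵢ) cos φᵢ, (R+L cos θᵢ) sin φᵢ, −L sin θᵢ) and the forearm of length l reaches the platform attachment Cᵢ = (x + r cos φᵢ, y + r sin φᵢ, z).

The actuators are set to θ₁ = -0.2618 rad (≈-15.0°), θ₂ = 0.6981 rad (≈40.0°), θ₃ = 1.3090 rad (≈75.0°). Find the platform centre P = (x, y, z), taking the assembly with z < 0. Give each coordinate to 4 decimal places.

O1 = (0.1859·cos0.0°, 0.1859·sin0.0°, 0.0311) = (0.1859, 0.0000, 0.0311)
φ2=120.0°: virtual centre (-0.0810, 0.1402, -0.0771), radius l
φ3=240.0°: virtual centre (-0.0505, -0.0875, -0.1159), radius l
eliminate P² terms by subtracting sphere 1 from 2 and 3
linear system: -0.5337x+0.2805y = -0.0034−-0.2164z; -0.4729x+-0.1750y = -0.0119−-0.2939z
det = 0.2261;  x = 0.0173+-0.5322z,  y = 0.0210+-0.2414z
into |P−O₁|² = l²: 1.3416z² + 0.1072z + -0.0486 = 0;  Δ = 0.2722;  z = -0.2344 or 0.1545 → z<0 root = -0.2344
x = 0.1421, y = 0.0776

(0.1421, 0.0776, -0.2344)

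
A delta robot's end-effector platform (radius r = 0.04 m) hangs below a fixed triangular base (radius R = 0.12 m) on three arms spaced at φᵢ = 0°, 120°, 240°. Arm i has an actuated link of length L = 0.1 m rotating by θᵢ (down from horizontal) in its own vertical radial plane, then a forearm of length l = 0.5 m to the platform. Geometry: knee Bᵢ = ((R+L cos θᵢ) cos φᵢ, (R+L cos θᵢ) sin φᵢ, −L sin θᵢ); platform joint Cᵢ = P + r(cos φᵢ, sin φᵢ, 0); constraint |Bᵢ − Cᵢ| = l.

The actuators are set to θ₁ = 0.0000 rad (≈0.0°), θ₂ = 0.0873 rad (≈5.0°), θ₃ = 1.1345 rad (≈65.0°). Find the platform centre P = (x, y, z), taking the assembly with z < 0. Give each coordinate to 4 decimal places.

(0.1164, 0.1756, -0.4638)

arm 1 at φ=0.0°: ρ1 = 0.1800;  centre 1 = (0.1800, 0.0000, 0.0000)
arm 2 at φ=120.0°: ρ2 = 0.1796;  centre 2 = (-0.0898, 0.1556, -0.0087)
φ3=240.0°: virtual centre (-0.0611, -0.1059, -0.0906), radius l
eliminate P² terms by subtracting sphere 1 from 2 and 3
linear system: -0.5396x+0.3111y = -0.0001−-0.0174z; -0.4823x+-0.2118y = -0.0092−-0.1813z
det = 0.2643;  x = 0.0109+-0.2273z,  y = 0.0188+-0.3383z
quadratic in z: (1.1661)z²+(0.0642)z+(-0.2211)=0, √Δ=1.0175 → z ∈ {-0.4638, 0.4087}; z = -0.4638 (taking z<0)
x = 0.1164, y = 0.1756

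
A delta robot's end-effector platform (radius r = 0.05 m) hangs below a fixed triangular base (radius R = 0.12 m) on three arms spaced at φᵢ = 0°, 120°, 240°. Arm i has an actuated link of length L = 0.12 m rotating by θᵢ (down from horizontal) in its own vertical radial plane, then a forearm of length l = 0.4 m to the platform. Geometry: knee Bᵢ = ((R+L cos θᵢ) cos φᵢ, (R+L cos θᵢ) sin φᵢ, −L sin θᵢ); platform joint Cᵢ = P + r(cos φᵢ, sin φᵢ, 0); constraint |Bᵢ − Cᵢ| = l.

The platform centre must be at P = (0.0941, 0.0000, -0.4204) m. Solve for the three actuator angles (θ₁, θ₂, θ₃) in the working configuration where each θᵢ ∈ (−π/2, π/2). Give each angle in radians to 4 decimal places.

rotate P by −φ1: (0.0941, 0.0000, -0.4204)
  e−x'=-0.0241;  (l²−L²−(e−x')²−y'²−z²)/2L = -0.1322
  √(A²+B²)=0.4211;  θ1 = -1.6281+1.8900 ≈ 0.2620
arm 2 (φ=120.0°): x'=-0.0470, y'=-0.0815
  e−x'=0.1170;  (l²−L²−(e−x')²−y'²−z²)/2L = -0.2145
  θ2 = atan2(B,A) + arccos(C/0.4364) = 0.7854
arm 3 (φ=240.0°): x'=-0.0471, y'=0.0815
  A cos θ + B sin θ = C:  0.1171·cos θ + -0.4204·sin θ = -0.2145
  √(A²+B²)=0.4364;  θ3 = -1.2992+2.0846 ≈ 0.7854

θ₁ = 0.2620, θ₂ = 0.7854, θ₃ = 0.7854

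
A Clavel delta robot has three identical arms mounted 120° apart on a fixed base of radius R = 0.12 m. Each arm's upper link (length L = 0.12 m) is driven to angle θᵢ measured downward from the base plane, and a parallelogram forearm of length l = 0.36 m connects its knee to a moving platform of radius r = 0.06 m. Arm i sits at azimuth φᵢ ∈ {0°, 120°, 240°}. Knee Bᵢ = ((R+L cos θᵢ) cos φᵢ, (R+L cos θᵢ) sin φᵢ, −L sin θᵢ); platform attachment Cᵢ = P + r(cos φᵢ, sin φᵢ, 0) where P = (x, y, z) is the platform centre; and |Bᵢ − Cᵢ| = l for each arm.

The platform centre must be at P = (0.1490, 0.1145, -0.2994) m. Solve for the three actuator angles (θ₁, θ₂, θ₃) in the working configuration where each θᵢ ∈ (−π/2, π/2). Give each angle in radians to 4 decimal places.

arm 1 (φ=0.0°): x'=0.1490, y'=0.1145
  A cos θ + B sin θ = C:  -0.0890·cos θ + -0.2994·sin θ = 0.0189
  γ=atan2(-0.2994,-0.0890)=-1.8597;  ψ=arccos(0.0604)=1.5104;  θ1=γ+ψ≈-0.3494
φ2=120.0° → target in arm frame (0.0247, -0.1863)
  A=0.0353, B=-0.2994, C=(l²−L²−A²−y'²−z²)/(2L)=-0.0433
  √(A²+B²)=0.3015;  θ2 = -1.4533+1.7149 ≈ 0.2616
arm 3 (φ=240.0°): x'=-0.1737, y'=0.0718
  e−x'=0.2337;  (l²−L²−(e−x')²−y'²−z²)/2L = -0.1425
  γ=atan2(-0.2994,0.2337)=-0.9081;  ψ=arccos(-0.3751)=1.9553;  θ3=γ+ψ≈1.0472

θ₁ = -0.3494, θ₂ = 0.2616, θ₃ = 1.0472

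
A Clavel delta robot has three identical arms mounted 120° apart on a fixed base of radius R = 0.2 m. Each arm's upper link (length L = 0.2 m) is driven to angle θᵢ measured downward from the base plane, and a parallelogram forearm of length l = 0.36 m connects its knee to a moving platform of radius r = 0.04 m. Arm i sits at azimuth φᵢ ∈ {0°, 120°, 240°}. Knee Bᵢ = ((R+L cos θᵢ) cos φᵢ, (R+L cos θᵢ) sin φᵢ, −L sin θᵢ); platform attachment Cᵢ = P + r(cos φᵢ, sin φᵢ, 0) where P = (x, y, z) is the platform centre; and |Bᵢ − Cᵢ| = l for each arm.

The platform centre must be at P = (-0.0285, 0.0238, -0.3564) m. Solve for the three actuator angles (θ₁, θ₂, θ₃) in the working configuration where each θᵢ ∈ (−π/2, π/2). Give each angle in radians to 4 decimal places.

θ₁ = 0.9599, θ₂ = 0.6978, θ₃ = 0.8727

φ1=0.0° → target in arm frame (-0.0285, 0.0238)
  A cos θ + B sin θ = C:  0.1885·cos θ + -0.3564·sin θ = -0.1838
  θ1 = atan2(B,A) + arccos(C/0.4032) = 0.9599
rotate P by −φ2: (0.0349, 0.0128, -0.3564)
  A=0.1251, B=-0.3564, C=(l²−L²−A²−y'²−z²)/(2L)=-0.1331
  γ=atan2(-0.3564,0.1251)=-1.2331;  ψ=arccos(-0.3524)=1.9309;  θ2=γ+ψ≈0.6978
arm 3 (φ=240.0°): x'=-0.0064, y'=-0.0366
  A cos θ + B sin θ = C:  0.1664·cos θ + -0.3564·sin θ = -0.1661
  θ3 = atan2(B,A) + arccos(C/0.3933) = 0.8727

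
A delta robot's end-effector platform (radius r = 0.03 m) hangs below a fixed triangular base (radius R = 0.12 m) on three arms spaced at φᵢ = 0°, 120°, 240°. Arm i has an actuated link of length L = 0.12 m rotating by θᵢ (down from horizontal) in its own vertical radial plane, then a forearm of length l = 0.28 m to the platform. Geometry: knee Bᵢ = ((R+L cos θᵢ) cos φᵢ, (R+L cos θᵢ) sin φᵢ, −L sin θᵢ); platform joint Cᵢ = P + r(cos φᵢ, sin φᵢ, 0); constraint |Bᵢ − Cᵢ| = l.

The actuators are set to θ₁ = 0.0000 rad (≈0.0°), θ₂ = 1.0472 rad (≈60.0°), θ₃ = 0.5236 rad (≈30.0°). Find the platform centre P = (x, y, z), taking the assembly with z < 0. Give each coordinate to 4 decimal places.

(0.0824, -0.0552, -0.2431)

arm 1 at φ=0.0°: (R−r)+L cos θ1 = 0.2100;  O1 = (0.2100, 0.0000, 0.0000)
O2 = (0.1500·cos120.0°, 0.1500·sin120.0°, -0.1039) = (-0.0750, 0.1299, -0.1039)
O3 = (0.1939·cos240.0°, 0.1939·sin240.0°, -0.0600) = (-0.0970, -0.1679, -0.0600)
eliminate P² terms by subtracting sphere 1 from 2 and 3
linear system: -0.5700x+0.2598y = -0.0108−-0.2078z; -0.6139x+-0.3359y = -0.0029−-0.1200z
det = 0.3510;  x = 0.0125+-0.2878z,  y = -0.0142+0.1687z
sphere 1 gives Az²+Bz+C=0 with A=1.1113, B=0.1089, C=-0.0392;  B²−4AC=0.1860;  roots -0.2431, 0.1451;  negative root z = -0.2431
x = 0.0824, y = -0.0552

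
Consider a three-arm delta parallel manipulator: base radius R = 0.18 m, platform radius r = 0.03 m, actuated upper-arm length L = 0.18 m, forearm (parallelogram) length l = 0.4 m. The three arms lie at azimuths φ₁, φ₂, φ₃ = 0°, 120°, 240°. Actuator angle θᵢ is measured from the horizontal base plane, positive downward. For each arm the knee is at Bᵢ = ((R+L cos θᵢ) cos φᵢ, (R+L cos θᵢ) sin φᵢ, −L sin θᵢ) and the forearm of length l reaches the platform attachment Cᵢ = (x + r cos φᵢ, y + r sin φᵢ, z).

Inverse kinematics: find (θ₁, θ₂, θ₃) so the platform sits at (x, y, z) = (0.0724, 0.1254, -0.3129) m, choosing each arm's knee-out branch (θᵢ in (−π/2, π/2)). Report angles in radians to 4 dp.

arm 1 (φ=0.0°): x'=0.0724, y'=0.1254
  A cos θ + B sin θ = C:  0.0776·cos θ + -0.3129·sin θ = 0.0221
  √(A²+B²)=0.3224;  θ1 = -1.3277+1.5023 ≈ 0.1746
arm 2 (φ=120.0°): x'=0.0724, y'=-0.1254
  A=0.0776, B=-0.3129, C=(l²−L²−A²−y'²−z²)/(2L)=0.0221
  γ=atan2(-0.3129,0.0776)=-1.3277;  ψ=arccos(0.0685)=1.5023;  θ2=γ+ψ≈0.1746
φ3=240.0° → target in arm frame (-0.1448, 0.0000)
  e−x'=0.2948;  (l²−L²−(e−x')²−y'²−z²)/2L = -0.1589
  γ=atan2(-0.3129,0.2948)=-0.8152;  ψ=arccos(-0.3697)=1.9495;  θ3=γ+ψ≈1.1343

θ₁ = 0.1746, θ₂ = 0.1746, θ₃ = 1.1343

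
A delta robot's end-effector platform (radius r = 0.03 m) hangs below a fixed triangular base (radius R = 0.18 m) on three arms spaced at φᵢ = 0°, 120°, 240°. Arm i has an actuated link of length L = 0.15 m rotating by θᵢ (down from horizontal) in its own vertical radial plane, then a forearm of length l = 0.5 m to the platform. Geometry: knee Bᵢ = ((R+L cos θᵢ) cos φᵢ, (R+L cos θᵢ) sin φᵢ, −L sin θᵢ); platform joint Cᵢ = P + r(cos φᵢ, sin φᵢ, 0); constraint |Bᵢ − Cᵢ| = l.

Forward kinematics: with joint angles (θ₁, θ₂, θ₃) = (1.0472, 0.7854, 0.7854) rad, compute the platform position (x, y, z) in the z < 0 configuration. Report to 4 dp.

φ1=0.0°: virtual centre (0.2250, 0.0000, -0.1299), radius l
arm 2 at φ=120.0°: (R−r)+L cos θ2 = 0.2561;  centre 2 = (-0.1280, 0.2218, -0.1061)
arm 3 at φ=240.0°: (R−r)+L cos θ3 = 0.2561;  centre 3 = (-0.1280, -0.2218, -0.1061)
eliminate P² terms by subtracting sphere 1 from 2 and 3
linear system: -0.7061x+0.4435y = 0.0093−0.0477z; -0.7061x+-0.4435y = 0.0093−0.0477z
Cramer: x(z) = -0.0132+0.0675z;  y(z) = 0.0000-0.0000z
quadratic in z: (1.0046)z²+(0.2276)z+(-0.1764)=0, √Δ=0.8721 → z ∈ {-0.5474, 0.3208}; z = -0.5474 (taking z<0)
x = -0.0502, y = 0.0000

(-0.0502, 0.0000, -0.5474)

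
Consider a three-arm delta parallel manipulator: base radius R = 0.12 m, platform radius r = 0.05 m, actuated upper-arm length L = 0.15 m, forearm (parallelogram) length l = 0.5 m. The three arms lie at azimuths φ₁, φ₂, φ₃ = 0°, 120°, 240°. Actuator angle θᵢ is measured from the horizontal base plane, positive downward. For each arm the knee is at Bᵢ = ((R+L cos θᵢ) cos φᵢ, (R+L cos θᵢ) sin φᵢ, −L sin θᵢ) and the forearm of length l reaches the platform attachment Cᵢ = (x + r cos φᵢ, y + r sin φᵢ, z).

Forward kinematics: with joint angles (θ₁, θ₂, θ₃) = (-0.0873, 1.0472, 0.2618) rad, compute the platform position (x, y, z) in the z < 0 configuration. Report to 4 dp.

(0.1687, -0.1676, -0.4552)

S1 = (0.2194·cos0.0°, 0.2194·sin0.0°, 0.0131) = (0.2194, 0.0000, 0.0131)
arm 2 at φ=120.0°: (R−r)+L cos θ2 = 0.1450;  S2 = (-0.0725, 0.1256, -0.1299)
S3 = (0.2149·cos240.0°, 0.2149·sin240.0°, -0.0388) = (-0.1074, -0.1861, -0.0388)
subtract pairs → two planes through P
plane₁₂: -0.5839x+0.2511y+-0.2860z = -0.0104
Cramer: x(z) = 0.0106-0.3473z;  y(z) = -0.0169+0.3312z
into |P−S₁|² = l²: 1.2303z² + 0.1077z + -0.2059 = 0;  Δ = 1.0250;  z = -0.4552 or 0.3677 → z<0 root = -0.4552
x = 0.1687, y = -0.1676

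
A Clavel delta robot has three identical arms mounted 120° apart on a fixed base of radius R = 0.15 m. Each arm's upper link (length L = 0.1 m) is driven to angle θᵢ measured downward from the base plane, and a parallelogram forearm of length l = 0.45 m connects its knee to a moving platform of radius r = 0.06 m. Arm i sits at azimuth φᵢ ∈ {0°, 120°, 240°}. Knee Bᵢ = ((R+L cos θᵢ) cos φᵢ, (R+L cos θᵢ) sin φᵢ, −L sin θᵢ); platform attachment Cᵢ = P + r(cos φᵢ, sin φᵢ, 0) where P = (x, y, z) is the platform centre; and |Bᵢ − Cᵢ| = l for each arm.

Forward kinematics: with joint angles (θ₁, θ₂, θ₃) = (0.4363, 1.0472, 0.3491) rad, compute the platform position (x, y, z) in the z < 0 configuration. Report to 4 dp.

arm 1 at φ=0.0°: ρ1 = 0.1806;  S1 = (0.1806, 0.0000, -0.0423)
arm 2 at φ=120.0°: ρ2 = 0.1400;  S2 = (-0.0700, 0.1212, -0.0866)
arm 3 at φ=240.0°: ρ3 = 0.1840;  S3 = (-0.0920, -0.1593, -0.0342)
eliminate P² terms by subtracting sphere 1 from 2 and 3
[-0.5013 0.2425 -0.0887]·P = -0.0073;  [-0.5452 -0.3186 0.0161]·P = 0.0006
Cramer: x(z) = 0.0075-0.0834z;  y(z) = -0.0147+0.1933z
quadratic in z: (1.0443)z²+(0.1077)z+(-0.1705)=0, √Δ=0.8508 → z ∈ {-0.4589, 0.3558}; z = -0.4589 (taking z<0)
x = 0.0458, y = -0.1034

(0.0458, -0.1034, -0.4589)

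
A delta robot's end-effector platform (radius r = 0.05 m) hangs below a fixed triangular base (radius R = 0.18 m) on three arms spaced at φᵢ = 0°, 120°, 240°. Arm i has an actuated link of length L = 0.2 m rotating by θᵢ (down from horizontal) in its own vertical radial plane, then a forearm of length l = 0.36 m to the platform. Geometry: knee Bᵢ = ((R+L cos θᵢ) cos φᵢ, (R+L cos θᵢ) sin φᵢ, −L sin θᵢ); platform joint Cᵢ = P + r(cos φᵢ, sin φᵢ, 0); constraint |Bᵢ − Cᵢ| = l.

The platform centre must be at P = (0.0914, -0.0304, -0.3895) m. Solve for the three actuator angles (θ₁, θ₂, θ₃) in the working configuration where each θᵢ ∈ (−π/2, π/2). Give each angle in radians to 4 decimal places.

θ₁ = 0.5236, θ₂ = 1.1342, θ₃ = 0.9597

arm 1 (φ=0.0°): x'=0.0914, y'=-0.0304
  e−x'=0.0386;  (l²−L²−(e−x')²−y'²−z²)/2L = -0.1613
  γ=atan2(-0.3895,0.0386)=-1.4720;  ψ=arccos(-0.4121)=1.9956;  θ1=γ+ψ≈0.5236
arm 2 (φ=120.0°): x'=-0.0720, y'=-0.0640
  e−x'=0.2020;  (l²−L²−(e−x')²−y'²−z²)/2L = -0.2675
  √(A²+B²)=0.4388;  θ2 = -1.0923+2.2265 ≈ 1.1342
rotate P by −φ3: (-0.0194, 0.0944, -0.3895)
  e−x'=0.1494;  (l²−L²−(e−x')²−y'²−z²)/2L = -0.2333
  θ3 = atan2(B,A) + arccos(C/0.4172) = 0.9597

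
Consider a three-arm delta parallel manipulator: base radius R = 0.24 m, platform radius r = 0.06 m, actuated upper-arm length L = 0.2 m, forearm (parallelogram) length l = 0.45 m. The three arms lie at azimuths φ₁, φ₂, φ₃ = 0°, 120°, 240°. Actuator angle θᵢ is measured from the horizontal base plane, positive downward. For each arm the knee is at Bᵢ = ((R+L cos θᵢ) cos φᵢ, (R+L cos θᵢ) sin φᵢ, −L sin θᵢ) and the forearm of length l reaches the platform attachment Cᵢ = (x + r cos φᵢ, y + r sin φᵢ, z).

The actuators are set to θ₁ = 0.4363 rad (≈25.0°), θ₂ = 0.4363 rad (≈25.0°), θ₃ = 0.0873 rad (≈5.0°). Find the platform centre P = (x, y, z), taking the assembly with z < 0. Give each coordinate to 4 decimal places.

(-0.0219, -0.0379, -0.3174)

arm 1 at φ=0.0°: ρ1 = 0.3613;  centre 1 = (0.3613, 0.0000, -0.0845)
φ2=120.0°: virtual centre (-0.1806, 0.3129, -0.0845), radius l
arm 3 at φ=240.0°: ρ3 = 0.3792;  centre 3 = (-0.1896, -0.3284, -0.0174)
|centre ₂|²−|centre ₁|² = 0.0000;  |centre ₃|²−|centre ₁|² = 0.0065
linear system: -1.0838x+0.6257y = 0.0000−0.0000z; -1.1018x+-0.6569y = 0.0065−0.1342z
det = 1.4013;  x = -0.0029+0.0599z,  y = -0.0050+0.1038z
into |P−centre ₁|² = l²: 1.0144z² + 0.1244z + -0.0627 = 0;  Δ = 0.2700;  z = -0.3174 or 0.1948 → z<0 root = -0.3174
x = -0.0219, y = -0.0379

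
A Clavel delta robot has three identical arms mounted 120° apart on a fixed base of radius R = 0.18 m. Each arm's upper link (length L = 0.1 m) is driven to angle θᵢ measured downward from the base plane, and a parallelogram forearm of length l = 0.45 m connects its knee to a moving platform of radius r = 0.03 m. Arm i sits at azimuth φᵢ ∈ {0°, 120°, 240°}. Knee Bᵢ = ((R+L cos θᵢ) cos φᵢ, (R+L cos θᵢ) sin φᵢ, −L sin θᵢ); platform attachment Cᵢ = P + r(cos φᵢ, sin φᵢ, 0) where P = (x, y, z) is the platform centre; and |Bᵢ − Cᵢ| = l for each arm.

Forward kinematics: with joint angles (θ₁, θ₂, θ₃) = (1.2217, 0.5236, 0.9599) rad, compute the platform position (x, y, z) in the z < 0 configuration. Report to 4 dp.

φ1=0.0°: virtual centre (0.1842, 0.0000, -0.0940), radius l
φ2=120.0°: virtual centre (-0.1183, 0.2049, -0.0500), radius l
O3 = (0.2074·cos240.0°, 0.2074·sin240.0°, -0.0819) = (-0.1037, -0.1796, -0.0819)
eliminate P² terms by subtracting sphere 1 from 2 and 3
linear system: -0.6050x+0.4098y = 0.0157−0.0879z; -0.5758x+-0.3592y = 0.0069−0.0241z
det = 0.4533;  x = -0.0187+0.0915z,  y = 0.0107+-0.0795z
quadratic in z: (1.0147)z²+(0.1491)z+(-0.1524)=0, √Δ=0.8004 → z ∈ {-0.4679, 0.3209}; z = -0.4679 (taking z<0)
x = -0.0615, y = 0.0479

(-0.0615, 0.0479, -0.4679)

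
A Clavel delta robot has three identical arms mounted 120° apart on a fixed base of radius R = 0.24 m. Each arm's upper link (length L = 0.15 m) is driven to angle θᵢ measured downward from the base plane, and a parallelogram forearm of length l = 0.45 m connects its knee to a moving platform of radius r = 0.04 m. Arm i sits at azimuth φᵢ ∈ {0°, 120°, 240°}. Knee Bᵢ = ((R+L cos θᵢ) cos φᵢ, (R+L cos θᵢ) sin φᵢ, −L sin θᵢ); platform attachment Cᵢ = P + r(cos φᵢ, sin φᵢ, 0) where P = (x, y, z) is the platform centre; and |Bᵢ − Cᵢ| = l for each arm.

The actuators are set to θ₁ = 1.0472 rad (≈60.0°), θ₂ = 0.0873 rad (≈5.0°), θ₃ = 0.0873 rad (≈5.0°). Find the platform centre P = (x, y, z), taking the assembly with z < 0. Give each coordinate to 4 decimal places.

arm 1 at φ=0.0°: (R−r)+L cos θ1 = 0.2750;  S1 = (0.2750, 0.0000, -0.1299)
arm 2 at φ=120.0°: (R−r)+L cos θ2 = 0.3494;  S2 = (-0.1747, 0.3026, -0.0131)
arm 3 at φ=240.0°: (R−r)+L cos θ3 = 0.3494;  S3 = (-0.1747, -0.3026, -0.0131)
|S₂|²−|S₁|² = 0.0298;  |S₃|²−|S₁|² = 0.0298
[-0.8994 0.6052 0.2337]·P = 0.0298;  [-0.8994 -0.6052 0.2337]·P = 0.0298
det = 1.0887;  x = -0.0331+0.2598z,  y = 0.0000+0.0000z
sphere 1 gives Az²+Bz+C=0 with A=1.0675, B=0.0997, C=-0.0907;  B²−4AC=0.3972;  roots -0.3419, 0.2485;  negative root z = -0.3419
x = -0.1219, y = 0.0000

(-0.1219, 0.0000, -0.3419)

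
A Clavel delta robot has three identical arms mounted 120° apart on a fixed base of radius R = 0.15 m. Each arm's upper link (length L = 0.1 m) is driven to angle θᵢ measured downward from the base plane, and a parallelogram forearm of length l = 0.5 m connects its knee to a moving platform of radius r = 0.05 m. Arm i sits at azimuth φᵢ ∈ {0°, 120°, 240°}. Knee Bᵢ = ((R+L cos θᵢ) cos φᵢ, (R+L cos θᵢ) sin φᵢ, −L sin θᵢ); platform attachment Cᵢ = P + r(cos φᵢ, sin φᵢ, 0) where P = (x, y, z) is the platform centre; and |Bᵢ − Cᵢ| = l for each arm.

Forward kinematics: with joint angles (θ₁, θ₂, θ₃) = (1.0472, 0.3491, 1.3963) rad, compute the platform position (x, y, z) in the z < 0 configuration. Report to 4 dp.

(-0.0276, 0.1506, -0.5291)

arm 1 at φ=0.0°: (R−r)+L cos θ1 = 0.1500;  O1 = (0.1500, 0.0000, -0.0866)
O2 = (0.1940·cos120.0°, 0.1940·sin120.0°, -0.0342) = (-0.0970, 0.1680, -0.0342)
O3 = (0.1174·cos240.0°, 0.1174·sin240.0°, -0.0985) = (-0.0587, -0.1016, -0.0985)
|O₂|²−|O₁|² = 0.0088;  |O₃|²−|O₁|² = -0.0065
linear system: -0.4940x+0.3360y = 0.0088−0.1048z; -0.4174x+-0.2033y = -0.0065−-0.0238z
Cramer: x(z) = 0.0017+0.0554z;  y(z) = 0.0287-0.2305z
into |P−O₁|² = l²: 1.0562z² + 0.1436z + -0.2197 = 0;  Δ = 0.9487;  z = -0.5291 or 0.3931 → z<0 root = -0.5291
x = -0.0276, y = 0.1506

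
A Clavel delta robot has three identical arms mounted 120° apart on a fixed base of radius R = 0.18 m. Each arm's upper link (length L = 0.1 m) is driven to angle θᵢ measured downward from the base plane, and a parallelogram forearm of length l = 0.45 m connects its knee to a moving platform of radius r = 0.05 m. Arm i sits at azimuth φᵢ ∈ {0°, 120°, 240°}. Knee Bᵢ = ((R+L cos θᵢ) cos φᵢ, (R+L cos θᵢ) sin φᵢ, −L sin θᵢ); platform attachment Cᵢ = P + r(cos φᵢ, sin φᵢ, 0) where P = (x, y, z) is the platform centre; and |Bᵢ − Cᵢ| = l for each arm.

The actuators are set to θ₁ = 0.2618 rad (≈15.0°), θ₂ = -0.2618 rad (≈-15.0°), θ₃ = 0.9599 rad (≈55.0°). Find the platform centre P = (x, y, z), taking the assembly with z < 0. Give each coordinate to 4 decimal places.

O1 = (0.2266·cos0.0°, 0.2266·sin0.0°, -0.0259) = (0.2266, 0.0000, -0.0259)
φ2=120.0°: virtual centre (-0.1133, 0.1962, 0.0259), radius l
φ3=240.0°: virtual centre (-0.0937, -0.1623, -0.0819), radius l
eliminate P² terms by subtracting sphere 1 from 2 and 3
linear system: -0.6798x+0.3925y = 0.0000−0.1035z; -0.6405x+-0.3245y = -0.0102−-0.1121z
Cramer: x(z) = 0.0085-0.0220z;  y(z) = 0.0147-0.3019z
quadratic in z: (1.0916)z²+(0.0525)z+(-0.1540)=0, √Δ=0.8218 → z ∈ {-0.4005, 0.3524}; z = -0.4005 (taking z<0)
x = 0.0173, y = 0.1356

(0.0173, 0.1356, -0.4005)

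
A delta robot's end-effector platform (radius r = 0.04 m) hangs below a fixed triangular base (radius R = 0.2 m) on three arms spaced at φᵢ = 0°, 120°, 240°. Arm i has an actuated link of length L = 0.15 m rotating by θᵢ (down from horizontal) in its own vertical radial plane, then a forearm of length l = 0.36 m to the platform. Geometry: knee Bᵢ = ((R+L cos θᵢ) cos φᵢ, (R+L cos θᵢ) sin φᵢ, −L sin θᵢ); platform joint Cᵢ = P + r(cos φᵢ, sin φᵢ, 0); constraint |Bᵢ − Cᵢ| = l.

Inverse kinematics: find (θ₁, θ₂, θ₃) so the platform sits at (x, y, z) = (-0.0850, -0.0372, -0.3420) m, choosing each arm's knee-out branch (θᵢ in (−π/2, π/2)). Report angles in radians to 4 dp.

θ₁ = 1.2217, θ₂ = 0.7853, θ₃ = 0.4362

arm 1 (φ=0.0°): x'=-0.0850, y'=-0.0372
  A=0.2450, B=-0.3420, C=(l²−L²−A²−y'²−z²)/(2L)=-0.2376
  γ=atan2(-0.3420,0.2450)=-0.9492;  ψ=arccos(-0.5647)=2.1709;  θ1=γ+ψ≈1.2217
arm 2 (φ=120.0°): x'=0.0103, y'=0.0922
  e−x'=0.1497;  (l²−L²−(e−x')²−y'²−z²)/2L = -0.1359
  √(A²+B²)=0.3733;  θ2 = -1.1582+1.9435 ≈ 0.7853
φ3=240.0° → target in arm frame (0.0747, -0.0550)
  A cos θ + B sin θ = C:  0.0853·cos θ + -0.3420·sin θ = -0.0672
  √(A²+B²)=0.3525;  θ3 = -1.3264+1.7627 ≈ 0.4362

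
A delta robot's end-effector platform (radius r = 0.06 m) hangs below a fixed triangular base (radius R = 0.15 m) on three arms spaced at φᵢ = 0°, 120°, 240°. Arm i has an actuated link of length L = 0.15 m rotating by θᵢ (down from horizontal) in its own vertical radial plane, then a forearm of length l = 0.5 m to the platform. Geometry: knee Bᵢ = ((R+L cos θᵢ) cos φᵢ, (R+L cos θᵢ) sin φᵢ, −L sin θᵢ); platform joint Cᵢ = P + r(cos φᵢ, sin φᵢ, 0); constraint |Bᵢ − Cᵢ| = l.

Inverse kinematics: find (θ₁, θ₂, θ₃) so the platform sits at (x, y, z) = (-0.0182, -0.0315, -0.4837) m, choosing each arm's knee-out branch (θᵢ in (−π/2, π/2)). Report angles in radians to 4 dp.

θ₁ = 0.3493, θ₂ = 0.3493, θ₃ = 0.1744

arm 1 (φ=0.0°): x'=-0.0182, y'=-0.0315
  A=0.1082, B=-0.4837, C=(l²−L²−A²−y'²−z²)/(2L)=-0.0639
  √(A²+B²)=0.4957;  θ1 = -1.3507+1.7000 ≈ 0.3493
arm 2 (φ=120.0°): x'=-0.0182, y'=0.0315
  A cos θ + B sin θ = C:  0.1082·cos θ + -0.4837·sin θ = -0.0639
  θ2 = atan2(B,A) + arccos(C/0.4956) = 0.3493
arm 3 (φ=240.0°): x'=0.0364, y'=0.0000
  e−x'=0.0536;  (l²−L²−(e−x')²−y'²−z²)/2L = -0.0311
  θ3 = atan2(B,A) + arccos(C/0.4867) = 0.1744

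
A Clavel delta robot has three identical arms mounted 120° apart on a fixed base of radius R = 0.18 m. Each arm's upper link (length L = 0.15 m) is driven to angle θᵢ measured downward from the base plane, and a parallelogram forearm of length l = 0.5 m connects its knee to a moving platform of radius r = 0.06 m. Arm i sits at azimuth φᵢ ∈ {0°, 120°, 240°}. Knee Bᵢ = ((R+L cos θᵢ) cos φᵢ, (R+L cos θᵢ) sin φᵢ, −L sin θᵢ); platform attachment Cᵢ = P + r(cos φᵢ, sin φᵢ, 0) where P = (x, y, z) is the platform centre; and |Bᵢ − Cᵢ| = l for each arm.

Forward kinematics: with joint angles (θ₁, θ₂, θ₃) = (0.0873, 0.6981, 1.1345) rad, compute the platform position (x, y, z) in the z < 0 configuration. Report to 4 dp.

(0.1605, 0.0824, -0.4941)

S1 = (0.2694·cos0.0°, 0.2694·sin0.0°, -0.0131) = (0.2694, 0.0000, -0.0131)
S2 = (0.2349·cos120.0°, 0.2349·sin120.0°, -0.0964) = (-0.1175, 0.2034, -0.0964)
φ3=240.0°: virtual centre (-0.0917, -0.1588, -0.1359), radius l
|S₂|²−|S₁|² = -0.0083;  |S₃|²−|S₁|² = -0.0206
linear system: -0.7738x+0.4069y = -0.0083−-0.1667z; -0.7222x+-0.3176y = -0.0206−-0.2457z
det = 0.5396;  x = 0.0204+-0.2834z,  y = 0.0185+-0.1293z
quadratic in z: (1.0970)z²+(0.1625)z+(-0.1875)=0, √Δ=0.9215 → z ∈ {-0.4941, 0.3459}; z = -0.4941 (taking z<0)
x = 0.1605, y = 0.0824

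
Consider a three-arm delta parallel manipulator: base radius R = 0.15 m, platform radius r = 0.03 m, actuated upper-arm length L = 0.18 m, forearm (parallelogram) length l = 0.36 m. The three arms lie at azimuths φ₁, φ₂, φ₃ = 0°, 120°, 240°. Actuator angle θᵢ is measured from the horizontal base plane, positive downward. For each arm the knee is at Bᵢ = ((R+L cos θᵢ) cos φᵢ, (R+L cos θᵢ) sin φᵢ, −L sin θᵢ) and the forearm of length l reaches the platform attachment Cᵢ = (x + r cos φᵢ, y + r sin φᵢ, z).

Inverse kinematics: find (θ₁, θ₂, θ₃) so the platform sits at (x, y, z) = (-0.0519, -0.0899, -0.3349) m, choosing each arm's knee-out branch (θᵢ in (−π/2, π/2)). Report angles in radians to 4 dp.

θ₁ = 0.8727, θ₂ = 0.8728, θ₃ = 0.1747

φ1=0.0° → target in arm frame (-0.0519, -0.0899)
  A=0.1719, B=-0.3349, C=(l²−L²−A²−y'²−z²)/(2L)=-0.1461
  θ1 = atan2(B,A) + arccos(C/0.3764) = 0.8727
arm 2 (φ=120.0°): x'=-0.0519, y'=0.0899
  A cos θ + B sin θ = C:  0.1719·cos θ + -0.3349·sin θ = -0.1461
  γ=atan2(-0.3349,0.1719)=-1.0966;  ψ=arccos(-0.3881)=1.9693;  θ2=γ+ψ≈0.8728
arm 3 (φ=240.0°): x'=0.1038, y'=0.0000
  A cos θ + B sin θ = C:  0.0162·cos θ + -0.3349·sin θ = -0.0423
  γ=atan2(-0.3349,0.0162)=-1.5225;  ψ=arccos(-0.1261)=1.6972;  θ3=γ+ψ≈0.1747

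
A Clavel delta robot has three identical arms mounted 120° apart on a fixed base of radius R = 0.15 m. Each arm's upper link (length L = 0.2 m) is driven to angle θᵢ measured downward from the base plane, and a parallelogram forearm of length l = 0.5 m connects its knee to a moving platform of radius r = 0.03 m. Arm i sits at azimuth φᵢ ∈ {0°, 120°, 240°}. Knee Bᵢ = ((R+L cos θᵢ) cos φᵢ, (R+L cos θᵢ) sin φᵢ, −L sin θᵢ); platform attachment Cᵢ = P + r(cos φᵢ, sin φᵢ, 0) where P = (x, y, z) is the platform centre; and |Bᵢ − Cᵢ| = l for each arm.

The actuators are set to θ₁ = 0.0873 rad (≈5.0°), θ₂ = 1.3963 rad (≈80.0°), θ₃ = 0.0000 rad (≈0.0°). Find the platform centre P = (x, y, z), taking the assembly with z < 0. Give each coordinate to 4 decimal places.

(0.1402, -0.2679, -0.3997)

φ1=0.0°: virtual centre (0.3192, 0.0000, -0.0174), radius l
arm 2 at φ=120.0°: ρ2 = 0.1547;  O2 = (-0.0774, 0.1340, -0.1970)
O3 = (0.3200·cos240.0°, 0.3200·sin240.0°, 0.0000) = (-0.1600, -0.2771, 0.0000)
eliminate P² terms by subtracting sphere 1 from 2 and 3
linear system: -0.7932x+0.2680y = -0.0395−-0.3590z; -0.9585x+-0.5543y = 0.0002−0.0349z
det = 0.6965;  x = 0.0314+-0.2723z,  y = -0.0545+0.5338z
sphere 1 gives Az²+Bz+C=0 with A=1.3591, B=0.1334, C=-0.1638;  B²−4AC=0.9085;  roots -0.3997, 0.3016;  negative root z = -0.3997
x = 0.1402, y = -0.2679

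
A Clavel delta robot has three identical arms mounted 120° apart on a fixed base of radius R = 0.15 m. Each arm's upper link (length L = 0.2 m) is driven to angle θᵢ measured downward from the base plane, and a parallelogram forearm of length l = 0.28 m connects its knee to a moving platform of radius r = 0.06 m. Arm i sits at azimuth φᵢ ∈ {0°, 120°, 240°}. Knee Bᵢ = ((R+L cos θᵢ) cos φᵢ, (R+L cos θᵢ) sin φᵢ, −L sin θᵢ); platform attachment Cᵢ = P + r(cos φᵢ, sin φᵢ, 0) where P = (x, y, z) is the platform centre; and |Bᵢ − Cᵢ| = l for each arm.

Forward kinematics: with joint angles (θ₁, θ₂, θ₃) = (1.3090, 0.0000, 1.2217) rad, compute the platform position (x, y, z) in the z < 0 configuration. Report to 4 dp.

(-0.0967, 0.1352, -0.2503)

S1 = (0.1418·cos0.0°, 0.1418·sin0.0°, -0.1932) = (0.1418, 0.0000, -0.1932)
φ2=120.0°: virtual centre (-0.1450, 0.2511, 0.0000), radius l
arm 3 at φ=240.0°: (R−r)+L cos θ3 = 0.1584;  S3 = (-0.0792, -0.1372, -0.1879)
subtract pairs → two planes through P
[-0.5735 0.5023 0.3864]·P = 0.0267;  [-0.4419 -0.2744 0.0105]·P = 0.0030
Cramer: x(z) = -0.0233+0.2934z;  y(z) = 0.0266-0.4343z
quadratic in z: (1.2746)z²+(0.2665)z+(-0.0131)=0, √Δ=0.3715 → z ∈ {-0.2503, 0.0412}; z = -0.2503 (taking z<0)
x = -0.0967, y = 0.1352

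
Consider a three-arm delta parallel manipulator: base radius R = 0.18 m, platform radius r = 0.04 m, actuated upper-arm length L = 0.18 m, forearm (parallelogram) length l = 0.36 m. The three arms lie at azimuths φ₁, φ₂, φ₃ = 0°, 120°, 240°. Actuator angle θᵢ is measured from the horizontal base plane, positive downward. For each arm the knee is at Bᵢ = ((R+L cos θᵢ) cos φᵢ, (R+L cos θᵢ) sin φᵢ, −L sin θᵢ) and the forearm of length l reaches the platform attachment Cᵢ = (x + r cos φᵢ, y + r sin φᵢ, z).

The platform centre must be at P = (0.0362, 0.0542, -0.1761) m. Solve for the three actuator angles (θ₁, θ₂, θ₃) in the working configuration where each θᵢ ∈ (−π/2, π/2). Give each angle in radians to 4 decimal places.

θ₁ = -0.2613, θ₂ = -0.1745, θ₃ = 0.6106

arm 1 (φ=0.0°): x'=0.0362, y'=0.0542
  e−x'=0.1038;  (l²−L²−(e−x')²−y'²−z²)/2L = 0.1458
  θ1 = atan2(B,A) + arccos(C/0.2044) = -0.2613
φ2=120.0° → target in arm frame (0.0288, -0.0585)
  A=0.1112, B=-0.1761, C=(l²−L²−A²−y'²−z²)/(2L)=0.1400
  γ=atan2(-0.1761,0.1112)=-1.0077;  ψ=arccos(0.6725)=0.8332;  θ2=γ+ψ≈-0.1745
arm 3 (φ=240.0°): x'=-0.0650, y'=0.0043
  e−x'=0.2050;  (l²−L²−(e−x')²−y'²−z²)/2L = 0.0670
  θ3 = atan2(B,A) + arccos(C/0.2703) = 0.6106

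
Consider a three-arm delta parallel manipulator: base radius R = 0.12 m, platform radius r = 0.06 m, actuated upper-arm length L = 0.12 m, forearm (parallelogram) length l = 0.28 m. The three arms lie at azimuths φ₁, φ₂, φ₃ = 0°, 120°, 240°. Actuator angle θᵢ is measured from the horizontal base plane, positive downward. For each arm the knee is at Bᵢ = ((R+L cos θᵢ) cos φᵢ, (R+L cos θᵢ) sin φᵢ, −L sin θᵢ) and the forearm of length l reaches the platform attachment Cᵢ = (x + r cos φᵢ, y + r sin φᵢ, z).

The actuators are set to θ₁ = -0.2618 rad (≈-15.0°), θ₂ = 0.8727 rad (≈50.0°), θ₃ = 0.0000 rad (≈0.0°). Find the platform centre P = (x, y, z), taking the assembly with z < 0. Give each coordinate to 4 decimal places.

φ1=0.0°: virtual centre (0.1759, 0.0000, 0.0311), radius l
φ2=120.0°: virtual centre (-0.0686, 0.1188, -0.0919), radius l
O3 = (0.1800·cos240.0°, 0.1800·sin240.0°, 0.0000) = (-0.0900, -0.1559, 0.0000)
eliminate P² terms by subtracting sphere 1 from 2 and 3
linear system: -0.4890x+0.2375y = -0.0047−-0.2460z; -0.5318x+-0.3118y = 0.0005−-0.0621z
Cramer: x(z) = 0.0048-0.3280z;  y(z) = -0.0097+0.3603z
sphere 1 gives Az²+Bz+C=0 with A=1.2374, B=0.0431, C=-0.0481;  B²−4AC=0.2397;  roots -0.2153, 0.1804;  negative root z = -0.2153
x = 0.0754, y = -0.0873

(0.0754, -0.0873, -0.2153)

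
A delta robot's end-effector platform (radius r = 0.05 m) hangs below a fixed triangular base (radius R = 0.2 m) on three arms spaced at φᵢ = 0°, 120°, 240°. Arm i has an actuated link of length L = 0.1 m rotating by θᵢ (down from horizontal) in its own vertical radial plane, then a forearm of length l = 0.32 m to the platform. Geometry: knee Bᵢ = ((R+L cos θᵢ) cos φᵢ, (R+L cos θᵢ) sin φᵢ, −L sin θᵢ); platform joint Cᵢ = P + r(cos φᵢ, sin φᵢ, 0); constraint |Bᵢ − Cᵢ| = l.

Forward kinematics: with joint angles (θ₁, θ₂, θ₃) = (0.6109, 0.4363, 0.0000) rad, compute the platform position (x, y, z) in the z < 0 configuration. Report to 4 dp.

arm 1 at φ=0.0°: ρ1 = 0.2319;  centre 1 = (0.2319, 0.0000, -0.0574)
centre 2 = (0.2406·cos120.0°, 0.2406·sin120.0°, -0.0423) = (-0.1203, 0.2084, -0.0423)
φ3=240.0°: virtual centre (-0.1250, -0.2165, 0.0000), radius l
eliminate P² terms by subtracting sphere 1 from 2 and 3
[-0.7045 0.4168 0.0302]·P = 0.0026;  [-0.7138 -0.4330 0.1147]·P = 0.0054
det = 0.6026;  x = -0.0056+0.1011z,  y = -0.0032+0.0983z
sphere 1 gives Az²+Bz+C=0 with A=1.0199, B=0.0661, C=-0.0427;  B²−4AC=0.1784;  roots -0.2395, 0.1747;  negative root z = -0.2395
x = -0.0298, y = -0.0268

(-0.0298, -0.0268, -0.2395)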